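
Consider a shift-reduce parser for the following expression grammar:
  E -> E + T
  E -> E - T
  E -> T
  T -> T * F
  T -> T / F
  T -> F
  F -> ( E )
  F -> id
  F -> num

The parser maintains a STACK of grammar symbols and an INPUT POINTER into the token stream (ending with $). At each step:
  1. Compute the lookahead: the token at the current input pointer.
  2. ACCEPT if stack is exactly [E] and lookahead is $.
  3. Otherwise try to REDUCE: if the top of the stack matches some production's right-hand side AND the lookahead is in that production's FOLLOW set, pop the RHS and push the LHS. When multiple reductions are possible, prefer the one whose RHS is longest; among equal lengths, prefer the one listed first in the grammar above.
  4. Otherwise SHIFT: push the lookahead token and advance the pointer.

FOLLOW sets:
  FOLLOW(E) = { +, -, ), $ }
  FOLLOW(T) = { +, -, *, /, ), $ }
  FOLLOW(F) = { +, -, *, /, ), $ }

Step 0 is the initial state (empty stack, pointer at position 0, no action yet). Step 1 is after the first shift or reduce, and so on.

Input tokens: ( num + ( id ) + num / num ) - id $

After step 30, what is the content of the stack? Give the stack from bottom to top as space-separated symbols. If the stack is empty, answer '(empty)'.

Step 1: shift (. Stack=[(] ptr=1 lookahead=num remaining=[num + ( id ) + num / num ) - id $]
Step 2: shift num. Stack=[( num] ptr=2 lookahead=+ remaining=[+ ( id ) + num / num ) - id $]
Step 3: reduce F->num. Stack=[( F] ptr=2 lookahead=+ remaining=[+ ( id ) + num / num ) - id $]
Step 4: reduce T->F. Stack=[( T] ptr=2 lookahead=+ remaining=[+ ( id ) + num / num ) - id $]
Step 5: reduce E->T. Stack=[( E] ptr=2 lookahead=+ remaining=[+ ( id ) + num / num ) - id $]
Step 6: shift +. Stack=[( E +] ptr=3 lookahead=( remaining=[( id ) + num / num ) - id $]
Step 7: shift (. Stack=[( E + (] ptr=4 lookahead=id remaining=[id ) + num / num ) - id $]
Step 8: shift id. Stack=[( E + ( id] ptr=5 lookahead=) remaining=[) + num / num ) - id $]
Step 9: reduce F->id. Stack=[( E + ( F] ptr=5 lookahead=) remaining=[) + num / num ) - id $]
Step 10: reduce T->F. Stack=[( E + ( T] ptr=5 lookahead=) remaining=[) + num / num ) - id $]
Step 11: reduce E->T. Stack=[( E + ( E] ptr=5 lookahead=) remaining=[) + num / num ) - id $]
Step 12: shift ). Stack=[( E + ( E )] ptr=6 lookahead=+ remaining=[+ num / num ) - id $]
Step 13: reduce F->( E ). Stack=[( E + F] ptr=6 lookahead=+ remaining=[+ num / num ) - id $]
Step 14: reduce T->F. Stack=[( E + T] ptr=6 lookahead=+ remaining=[+ num / num ) - id $]
Step 15: reduce E->E + T. Stack=[( E] ptr=6 lookahead=+ remaining=[+ num / num ) - id $]
Step 16: shift +. Stack=[( E +] ptr=7 lookahead=num remaining=[num / num ) - id $]
Step 17: shift num. Stack=[( E + num] ptr=8 lookahead=/ remaining=[/ num ) - id $]
Step 18: reduce F->num. Stack=[( E + F] ptr=8 lookahead=/ remaining=[/ num ) - id $]
Step 19: reduce T->F. Stack=[( E + T] ptr=8 lookahead=/ remaining=[/ num ) - id $]
Step 20: shift /. Stack=[( E + T /] ptr=9 lookahead=num remaining=[num ) - id $]
Step 21: shift num. Stack=[( E + T / num] ptr=10 lookahead=) remaining=[) - id $]
Step 22: reduce F->num. Stack=[( E + T / F] ptr=10 lookahead=) remaining=[) - id $]
Step 23: reduce T->T / F. Stack=[( E + T] ptr=10 lookahead=) remaining=[) - id $]
Step 24: reduce E->E + T. Stack=[( E] ptr=10 lookahead=) remaining=[) - id $]
Step 25: shift ). Stack=[( E )] ptr=11 lookahead=- remaining=[- id $]
Step 26: reduce F->( E ). Stack=[F] ptr=11 lookahead=- remaining=[- id $]
Step 27: reduce T->F. Stack=[T] ptr=11 lookahead=- remaining=[- id $]
Step 28: reduce E->T. Stack=[E] ptr=11 lookahead=- remaining=[- id $]
Step 29: shift -. Stack=[E -] ptr=12 lookahead=id remaining=[id $]
Step 30: shift id. Stack=[E - id] ptr=13 lookahead=$ remaining=[$]

Answer: E - id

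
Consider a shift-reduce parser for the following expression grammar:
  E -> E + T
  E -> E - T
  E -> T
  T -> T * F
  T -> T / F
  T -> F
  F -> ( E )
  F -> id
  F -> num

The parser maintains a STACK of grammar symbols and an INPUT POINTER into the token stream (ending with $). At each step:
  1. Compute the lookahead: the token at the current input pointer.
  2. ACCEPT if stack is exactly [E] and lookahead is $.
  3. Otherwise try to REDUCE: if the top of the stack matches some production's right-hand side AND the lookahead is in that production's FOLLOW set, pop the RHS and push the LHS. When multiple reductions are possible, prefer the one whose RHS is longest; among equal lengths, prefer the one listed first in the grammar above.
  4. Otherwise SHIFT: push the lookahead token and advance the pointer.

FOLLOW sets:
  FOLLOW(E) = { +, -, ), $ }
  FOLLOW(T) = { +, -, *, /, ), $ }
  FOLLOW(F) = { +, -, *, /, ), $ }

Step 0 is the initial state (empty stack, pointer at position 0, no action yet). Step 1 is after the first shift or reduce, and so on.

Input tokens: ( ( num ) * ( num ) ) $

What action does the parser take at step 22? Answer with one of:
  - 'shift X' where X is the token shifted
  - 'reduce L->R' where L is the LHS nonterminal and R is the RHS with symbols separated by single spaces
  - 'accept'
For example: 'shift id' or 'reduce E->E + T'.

Step 1: shift (. Stack=[(] ptr=1 lookahead=( remaining=[( num ) * ( num ) ) $]
Step 2: shift (. Stack=[( (] ptr=2 lookahead=num remaining=[num ) * ( num ) ) $]
Step 3: shift num. Stack=[( ( num] ptr=3 lookahead=) remaining=[) * ( num ) ) $]
Step 4: reduce F->num. Stack=[( ( F] ptr=3 lookahead=) remaining=[) * ( num ) ) $]
Step 5: reduce T->F. Stack=[( ( T] ptr=3 lookahead=) remaining=[) * ( num ) ) $]
Step 6: reduce E->T. Stack=[( ( E] ptr=3 lookahead=) remaining=[) * ( num ) ) $]
Step 7: shift ). Stack=[( ( E )] ptr=4 lookahead=* remaining=[* ( num ) ) $]
Step 8: reduce F->( E ). Stack=[( F] ptr=4 lookahead=* remaining=[* ( num ) ) $]
Step 9: reduce T->F. Stack=[( T] ptr=4 lookahead=* remaining=[* ( num ) ) $]
Step 10: shift *. Stack=[( T *] ptr=5 lookahead=( remaining=[( num ) ) $]
Step 11: shift (. Stack=[( T * (] ptr=6 lookahead=num remaining=[num ) ) $]
Step 12: shift num. Stack=[( T * ( num] ptr=7 lookahead=) remaining=[) ) $]
Step 13: reduce F->num. Stack=[( T * ( F] ptr=7 lookahead=) remaining=[) ) $]
Step 14: reduce T->F. Stack=[( T * ( T] ptr=7 lookahead=) remaining=[) ) $]
Step 15: reduce E->T. Stack=[( T * ( E] ptr=7 lookahead=) remaining=[) ) $]
Step 16: shift ). Stack=[( T * ( E )] ptr=8 lookahead=) remaining=[) $]
Step 17: reduce F->( E ). Stack=[( T * F] ptr=8 lookahead=) remaining=[) $]
Step 18: reduce T->T * F. Stack=[( T] ptr=8 lookahead=) remaining=[) $]
Step 19: reduce E->T. Stack=[( E] ptr=8 lookahead=) remaining=[) $]
Step 20: shift ). Stack=[( E )] ptr=9 lookahead=$ remaining=[$]
Step 21: reduce F->( E ). Stack=[F] ptr=9 lookahead=$ remaining=[$]
Step 22: reduce T->F. Stack=[T] ptr=9 lookahead=$ remaining=[$]

Answer: reduce T->F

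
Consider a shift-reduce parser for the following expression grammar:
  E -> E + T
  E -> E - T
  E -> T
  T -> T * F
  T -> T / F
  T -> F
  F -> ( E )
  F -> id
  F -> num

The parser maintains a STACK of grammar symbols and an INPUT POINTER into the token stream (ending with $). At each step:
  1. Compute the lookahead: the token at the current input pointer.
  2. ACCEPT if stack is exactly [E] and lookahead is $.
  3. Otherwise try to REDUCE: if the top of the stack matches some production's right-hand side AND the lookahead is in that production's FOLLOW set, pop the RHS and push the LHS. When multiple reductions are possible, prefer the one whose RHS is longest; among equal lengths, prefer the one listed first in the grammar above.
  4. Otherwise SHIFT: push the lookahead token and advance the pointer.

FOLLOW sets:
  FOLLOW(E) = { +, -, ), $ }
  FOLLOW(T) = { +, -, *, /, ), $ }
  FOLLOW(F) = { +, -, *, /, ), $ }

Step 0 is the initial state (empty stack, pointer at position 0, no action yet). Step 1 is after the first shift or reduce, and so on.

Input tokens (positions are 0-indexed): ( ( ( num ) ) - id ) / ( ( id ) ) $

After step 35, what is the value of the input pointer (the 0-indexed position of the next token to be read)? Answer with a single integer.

Answer: 15

Derivation:
Step 1: shift (. Stack=[(] ptr=1 lookahead=( remaining=[( ( num ) ) - id ) / ( ( id ) ) $]
Step 2: shift (. Stack=[( (] ptr=2 lookahead=( remaining=[( num ) ) - id ) / ( ( id ) ) $]
Step 3: shift (. Stack=[( ( (] ptr=3 lookahead=num remaining=[num ) ) - id ) / ( ( id ) ) $]
Step 4: shift num. Stack=[( ( ( num] ptr=4 lookahead=) remaining=[) ) - id ) / ( ( id ) ) $]
Step 5: reduce F->num. Stack=[( ( ( F] ptr=4 lookahead=) remaining=[) ) - id ) / ( ( id ) ) $]
Step 6: reduce T->F. Stack=[( ( ( T] ptr=4 lookahead=) remaining=[) ) - id ) / ( ( id ) ) $]
Step 7: reduce E->T. Stack=[( ( ( E] ptr=4 lookahead=) remaining=[) ) - id ) / ( ( id ) ) $]
Step 8: shift ). Stack=[( ( ( E )] ptr=5 lookahead=) remaining=[) - id ) / ( ( id ) ) $]
Step 9: reduce F->( E ). Stack=[( ( F] ptr=5 lookahead=) remaining=[) - id ) / ( ( id ) ) $]
Step 10: reduce T->F. Stack=[( ( T] ptr=5 lookahead=) remaining=[) - id ) / ( ( id ) ) $]
Step 11: reduce E->T. Stack=[( ( E] ptr=5 lookahead=) remaining=[) - id ) / ( ( id ) ) $]
Step 12: shift ). Stack=[( ( E )] ptr=6 lookahead=- remaining=[- id ) / ( ( id ) ) $]
Step 13: reduce F->( E ). Stack=[( F] ptr=6 lookahead=- remaining=[- id ) / ( ( id ) ) $]
Step 14: reduce T->F. Stack=[( T] ptr=6 lookahead=- remaining=[- id ) / ( ( id ) ) $]
Step 15: reduce E->T. Stack=[( E] ptr=6 lookahead=- remaining=[- id ) / ( ( id ) ) $]
Step 16: shift -. Stack=[( E -] ptr=7 lookahead=id remaining=[id ) / ( ( id ) ) $]
Step 17: shift id. Stack=[( E - id] ptr=8 lookahead=) remaining=[) / ( ( id ) ) $]
Step 18: reduce F->id. Stack=[( E - F] ptr=8 lookahead=) remaining=[) / ( ( id ) ) $]
Step 19: reduce T->F. Stack=[( E - T] ptr=8 lookahead=) remaining=[) / ( ( id ) ) $]
Step 20: reduce E->E - T. Stack=[( E] ptr=8 lookahead=) remaining=[) / ( ( id ) ) $]
Step 21: shift ). Stack=[( E )] ptr=9 lookahead=/ remaining=[/ ( ( id ) ) $]
Step 22: reduce F->( E ). Stack=[F] ptr=9 lookahead=/ remaining=[/ ( ( id ) ) $]
Step 23: reduce T->F. Stack=[T] ptr=9 lookahead=/ remaining=[/ ( ( id ) ) $]
Step 24: shift /. Stack=[T /] ptr=10 lookahead=( remaining=[( ( id ) ) $]
Step 25: shift (. Stack=[T / (] ptr=11 lookahead=( remaining=[( id ) ) $]
Step 26: shift (. Stack=[T / ( (] ptr=12 lookahead=id remaining=[id ) ) $]
Step 27: shift id. Stack=[T / ( ( id] ptr=13 lookahead=) remaining=[) ) $]
Step 28: reduce F->id. Stack=[T / ( ( F] ptr=13 lookahead=) remaining=[) ) $]
Step 29: reduce T->F. Stack=[T / ( ( T] ptr=13 lookahead=) remaining=[) ) $]
Step 30: reduce E->T. Stack=[T / ( ( E] ptr=13 lookahead=) remaining=[) ) $]
Step 31: shift ). Stack=[T / ( ( E )] ptr=14 lookahead=) remaining=[) $]
Step 32: reduce F->( E ). Stack=[T / ( F] ptr=14 lookahead=) remaining=[) $]
Step 33: reduce T->F. Stack=[T / ( T] ptr=14 lookahead=) remaining=[) $]
Step 34: reduce E->T. Stack=[T / ( E] ptr=14 lookahead=) remaining=[) $]
Step 35: shift ). Stack=[T / ( E )] ptr=15 lookahead=$ remaining=[$]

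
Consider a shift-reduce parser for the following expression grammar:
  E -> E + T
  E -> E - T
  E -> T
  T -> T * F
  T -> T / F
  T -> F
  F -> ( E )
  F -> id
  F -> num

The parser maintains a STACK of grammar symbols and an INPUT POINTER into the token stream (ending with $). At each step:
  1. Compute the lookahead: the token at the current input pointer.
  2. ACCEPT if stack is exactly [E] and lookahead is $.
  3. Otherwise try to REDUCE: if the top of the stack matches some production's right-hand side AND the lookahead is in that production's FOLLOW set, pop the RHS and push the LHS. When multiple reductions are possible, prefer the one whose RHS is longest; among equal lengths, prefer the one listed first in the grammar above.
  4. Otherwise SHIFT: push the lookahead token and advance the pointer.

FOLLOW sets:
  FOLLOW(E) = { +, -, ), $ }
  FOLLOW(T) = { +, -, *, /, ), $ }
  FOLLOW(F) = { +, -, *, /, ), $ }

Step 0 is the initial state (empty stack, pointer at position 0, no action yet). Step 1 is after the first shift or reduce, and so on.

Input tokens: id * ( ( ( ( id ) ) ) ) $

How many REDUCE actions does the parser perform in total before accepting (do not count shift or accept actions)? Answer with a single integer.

Step 1: shift id. Stack=[id] ptr=1 lookahead=* remaining=[* ( ( ( ( id ) ) ) ) $]
Step 2: reduce F->id. Stack=[F] ptr=1 lookahead=* remaining=[* ( ( ( ( id ) ) ) ) $]
Step 3: reduce T->F. Stack=[T] ptr=1 lookahead=* remaining=[* ( ( ( ( id ) ) ) ) $]
Step 4: shift *. Stack=[T *] ptr=2 lookahead=( remaining=[( ( ( ( id ) ) ) ) $]
Step 5: shift (. Stack=[T * (] ptr=3 lookahead=( remaining=[( ( ( id ) ) ) ) $]
Step 6: shift (. Stack=[T * ( (] ptr=4 lookahead=( remaining=[( ( id ) ) ) ) $]
Step 7: shift (. Stack=[T * ( ( (] ptr=5 lookahead=( remaining=[( id ) ) ) ) $]
Step 8: shift (. Stack=[T * ( ( ( (] ptr=6 lookahead=id remaining=[id ) ) ) ) $]
Step 9: shift id. Stack=[T * ( ( ( ( id] ptr=7 lookahead=) remaining=[) ) ) ) $]
Step 10: reduce F->id. Stack=[T * ( ( ( ( F] ptr=7 lookahead=) remaining=[) ) ) ) $]
Step 11: reduce T->F. Stack=[T * ( ( ( ( T] ptr=7 lookahead=) remaining=[) ) ) ) $]
Step 12: reduce E->T. Stack=[T * ( ( ( ( E] ptr=7 lookahead=) remaining=[) ) ) ) $]
Step 13: shift ). Stack=[T * ( ( ( ( E )] ptr=8 lookahead=) remaining=[) ) ) $]
Step 14: reduce F->( E ). Stack=[T * ( ( ( F] ptr=8 lookahead=) remaining=[) ) ) $]
Step 15: reduce T->F. Stack=[T * ( ( ( T] ptr=8 lookahead=) remaining=[) ) ) $]
Step 16: reduce E->T. Stack=[T * ( ( ( E] ptr=8 lookahead=) remaining=[) ) ) $]
Step 17: shift ). Stack=[T * ( ( ( E )] ptr=9 lookahead=) remaining=[) ) $]
Step 18: reduce F->( E ). Stack=[T * ( ( F] ptr=9 lookahead=) remaining=[) ) $]
Step 19: reduce T->F. Stack=[T * ( ( T] ptr=9 lookahead=) remaining=[) ) $]
Step 20: reduce E->T. Stack=[T * ( ( E] ptr=9 lookahead=) remaining=[) ) $]
Step 21: shift ). Stack=[T * ( ( E )] ptr=10 lookahead=) remaining=[) $]
Step 22: reduce F->( E ). Stack=[T * ( F] ptr=10 lookahead=) remaining=[) $]
Step 23: reduce T->F. Stack=[T * ( T] ptr=10 lookahead=) remaining=[) $]
Step 24: reduce E->T. Stack=[T * ( E] ptr=10 lookahead=) remaining=[) $]
Step 25: shift ). Stack=[T * ( E )] ptr=11 lookahead=$ remaining=[$]
Step 26: reduce F->( E ). Stack=[T * F] ptr=11 lookahead=$ remaining=[$]
Step 27: reduce T->T * F. Stack=[T] ptr=11 lookahead=$ remaining=[$]
Step 28: reduce E->T. Stack=[E] ptr=11 lookahead=$ remaining=[$]
Step 29: accept. Stack=[E] ptr=11 lookahead=$ remaining=[$]

Answer: 17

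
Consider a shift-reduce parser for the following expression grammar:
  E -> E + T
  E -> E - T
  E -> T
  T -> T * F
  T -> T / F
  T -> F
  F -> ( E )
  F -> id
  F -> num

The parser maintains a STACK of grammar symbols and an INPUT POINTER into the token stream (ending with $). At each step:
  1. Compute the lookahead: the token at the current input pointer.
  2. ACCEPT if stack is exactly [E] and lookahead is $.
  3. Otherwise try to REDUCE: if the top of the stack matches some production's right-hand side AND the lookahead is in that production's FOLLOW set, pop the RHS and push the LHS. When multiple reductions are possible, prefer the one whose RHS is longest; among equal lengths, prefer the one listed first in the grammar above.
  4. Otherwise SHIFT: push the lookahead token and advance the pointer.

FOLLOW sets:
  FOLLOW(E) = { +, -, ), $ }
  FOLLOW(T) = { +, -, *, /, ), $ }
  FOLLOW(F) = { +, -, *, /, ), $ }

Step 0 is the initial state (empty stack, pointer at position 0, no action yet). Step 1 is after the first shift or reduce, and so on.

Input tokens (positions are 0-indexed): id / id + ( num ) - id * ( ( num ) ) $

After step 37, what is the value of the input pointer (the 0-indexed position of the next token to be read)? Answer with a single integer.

Step 1: shift id. Stack=[id] ptr=1 lookahead=/ remaining=[/ id + ( num ) - id * ( ( num ) ) $]
Step 2: reduce F->id. Stack=[F] ptr=1 lookahead=/ remaining=[/ id + ( num ) - id * ( ( num ) ) $]
Step 3: reduce T->F. Stack=[T] ptr=1 lookahead=/ remaining=[/ id + ( num ) - id * ( ( num ) ) $]
Step 4: shift /. Stack=[T /] ptr=2 lookahead=id remaining=[id + ( num ) - id * ( ( num ) ) $]
Step 5: shift id. Stack=[T / id] ptr=3 lookahead=+ remaining=[+ ( num ) - id * ( ( num ) ) $]
Step 6: reduce F->id. Stack=[T / F] ptr=3 lookahead=+ remaining=[+ ( num ) - id * ( ( num ) ) $]
Step 7: reduce T->T / F. Stack=[T] ptr=3 lookahead=+ remaining=[+ ( num ) - id * ( ( num ) ) $]
Step 8: reduce E->T. Stack=[E] ptr=3 lookahead=+ remaining=[+ ( num ) - id * ( ( num ) ) $]
Step 9: shift +. Stack=[E +] ptr=4 lookahead=( remaining=[( num ) - id * ( ( num ) ) $]
Step 10: shift (. Stack=[E + (] ptr=5 lookahead=num remaining=[num ) - id * ( ( num ) ) $]
Step 11: shift num. Stack=[E + ( num] ptr=6 lookahead=) remaining=[) - id * ( ( num ) ) $]
Step 12: reduce F->num. Stack=[E + ( F] ptr=6 lookahead=) remaining=[) - id * ( ( num ) ) $]
Step 13: reduce T->F. Stack=[E + ( T] ptr=6 lookahead=) remaining=[) - id * ( ( num ) ) $]
Step 14: reduce E->T. Stack=[E + ( E] ptr=6 lookahead=) remaining=[) - id * ( ( num ) ) $]
Step 15: shift ). Stack=[E + ( E )] ptr=7 lookahead=- remaining=[- id * ( ( num ) ) $]
Step 16: reduce F->( E ). Stack=[E + F] ptr=7 lookahead=- remaining=[- id * ( ( num ) ) $]
Step 17: reduce T->F. Stack=[E + T] ptr=7 lookahead=- remaining=[- id * ( ( num ) ) $]
Step 18: reduce E->E + T. Stack=[E] ptr=7 lookahead=- remaining=[- id * ( ( num ) ) $]
Step 19: shift -. Stack=[E -] ptr=8 lookahead=id remaining=[id * ( ( num ) ) $]
Step 20: shift id. Stack=[E - id] ptr=9 lookahead=* remaining=[* ( ( num ) ) $]
Step 21: reduce F->id. Stack=[E - F] ptr=9 lookahead=* remaining=[* ( ( num ) ) $]
Step 22: reduce T->F. Stack=[E - T] ptr=9 lookahead=* remaining=[* ( ( num ) ) $]
Step 23: shift *. Stack=[E - T *] ptr=10 lookahead=( remaining=[( ( num ) ) $]
Step 24: shift (. Stack=[E - T * (] ptr=11 lookahead=( remaining=[( num ) ) $]
Step 25: shift (. Stack=[E - T * ( (] ptr=12 lookahead=num remaining=[num ) ) $]
Step 26: shift num. Stack=[E - T * ( ( num] ptr=13 lookahead=) remaining=[) ) $]
Step 27: reduce F->num. Stack=[E - T * ( ( F] ptr=13 lookahead=) remaining=[) ) $]
Step 28: reduce T->F. Stack=[E - T * ( ( T] ptr=13 lookahead=) remaining=[) ) $]
Step 29: reduce E->T. Stack=[E - T * ( ( E] ptr=13 lookahead=) remaining=[) ) $]
Step 30: shift ). Stack=[E - T * ( ( E )] ptr=14 lookahead=) remaining=[) $]
Step 31: reduce F->( E ). Stack=[E - T * ( F] ptr=14 lookahead=) remaining=[) $]
Step 32: reduce T->F. Stack=[E - T * ( T] ptr=14 lookahead=) remaining=[) $]
Step 33: reduce E->T. Stack=[E - T * ( E] ptr=14 lookahead=) remaining=[) $]
Step 34: shift ). Stack=[E - T * ( E )] ptr=15 lookahead=$ remaining=[$]
Step 35: reduce F->( E ). Stack=[E - T * F] ptr=15 lookahead=$ remaining=[$]
Step 36: reduce T->T * F. Stack=[E - T] ptr=15 lookahead=$ remaining=[$]
Step 37: reduce E->E - T. Stack=[E] ptr=15 lookahead=$ remaining=[$]

Answer: 15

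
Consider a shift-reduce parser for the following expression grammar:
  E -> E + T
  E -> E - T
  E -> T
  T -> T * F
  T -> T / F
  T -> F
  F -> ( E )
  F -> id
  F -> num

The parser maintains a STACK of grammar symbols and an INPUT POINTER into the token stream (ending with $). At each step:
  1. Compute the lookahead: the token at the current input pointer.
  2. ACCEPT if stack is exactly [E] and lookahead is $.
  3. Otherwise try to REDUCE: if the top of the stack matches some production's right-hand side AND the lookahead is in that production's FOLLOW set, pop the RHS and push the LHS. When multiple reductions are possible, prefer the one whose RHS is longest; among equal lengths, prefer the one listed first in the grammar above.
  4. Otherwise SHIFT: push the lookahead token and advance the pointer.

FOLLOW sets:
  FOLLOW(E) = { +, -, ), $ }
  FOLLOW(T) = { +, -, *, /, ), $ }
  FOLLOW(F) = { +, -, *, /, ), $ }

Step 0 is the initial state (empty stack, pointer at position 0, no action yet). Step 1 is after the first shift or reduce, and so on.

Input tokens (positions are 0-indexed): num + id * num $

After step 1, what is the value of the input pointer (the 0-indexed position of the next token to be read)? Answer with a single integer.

Step 1: shift num. Stack=[num] ptr=1 lookahead=+ remaining=[+ id * num $]

Answer: 1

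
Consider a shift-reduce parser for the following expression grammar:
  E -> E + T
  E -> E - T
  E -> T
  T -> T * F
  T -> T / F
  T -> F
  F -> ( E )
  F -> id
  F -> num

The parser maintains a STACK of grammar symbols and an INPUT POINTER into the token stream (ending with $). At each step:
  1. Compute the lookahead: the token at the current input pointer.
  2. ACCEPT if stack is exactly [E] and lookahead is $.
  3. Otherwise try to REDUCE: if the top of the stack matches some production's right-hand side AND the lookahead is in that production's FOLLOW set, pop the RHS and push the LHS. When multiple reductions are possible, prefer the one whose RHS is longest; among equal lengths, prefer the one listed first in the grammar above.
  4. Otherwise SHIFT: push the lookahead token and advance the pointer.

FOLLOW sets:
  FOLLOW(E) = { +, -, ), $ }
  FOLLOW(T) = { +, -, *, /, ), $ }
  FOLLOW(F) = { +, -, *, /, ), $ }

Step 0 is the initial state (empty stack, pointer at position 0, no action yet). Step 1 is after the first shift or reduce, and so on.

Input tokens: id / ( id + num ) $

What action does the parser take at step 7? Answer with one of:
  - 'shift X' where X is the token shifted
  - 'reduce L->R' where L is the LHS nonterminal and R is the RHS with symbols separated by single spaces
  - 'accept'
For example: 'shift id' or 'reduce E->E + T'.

Answer: reduce F->id

Derivation:
Step 1: shift id. Stack=[id] ptr=1 lookahead=/ remaining=[/ ( id + num ) $]
Step 2: reduce F->id. Stack=[F] ptr=1 lookahead=/ remaining=[/ ( id + num ) $]
Step 3: reduce T->F. Stack=[T] ptr=1 lookahead=/ remaining=[/ ( id + num ) $]
Step 4: shift /. Stack=[T /] ptr=2 lookahead=( remaining=[( id + num ) $]
Step 5: shift (. Stack=[T / (] ptr=3 lookahead=id remaining=[id + num ) $]
Step 6: shift id. Stack=[T / ( id] ptr=4 lookahead=+ remaining=[+ num ) $]
Step 7: reduce F->id. Stack=[T / ( F] ptr=4 lookahead=+ remaining=[+ num ) $]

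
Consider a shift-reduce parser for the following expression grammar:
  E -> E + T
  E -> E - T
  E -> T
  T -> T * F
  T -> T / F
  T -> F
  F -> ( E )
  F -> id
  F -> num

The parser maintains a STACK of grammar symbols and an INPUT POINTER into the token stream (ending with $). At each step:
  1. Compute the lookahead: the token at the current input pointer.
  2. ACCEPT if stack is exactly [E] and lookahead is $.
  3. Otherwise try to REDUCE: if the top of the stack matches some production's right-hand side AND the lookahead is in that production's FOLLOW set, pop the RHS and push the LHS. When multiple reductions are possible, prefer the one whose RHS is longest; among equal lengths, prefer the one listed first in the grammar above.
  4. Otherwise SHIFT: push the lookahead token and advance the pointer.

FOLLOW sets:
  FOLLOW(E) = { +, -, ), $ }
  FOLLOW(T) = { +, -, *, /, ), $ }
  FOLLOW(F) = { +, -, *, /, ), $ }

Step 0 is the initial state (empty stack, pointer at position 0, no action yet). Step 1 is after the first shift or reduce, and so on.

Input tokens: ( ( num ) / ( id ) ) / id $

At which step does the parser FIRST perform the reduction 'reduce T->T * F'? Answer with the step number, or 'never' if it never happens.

Step 1: shift (. Stack=[(] ptr=1 lookahead=( remaining=[( num ) / ( id ) ) / id $]
Step 2: shift (. Stack=[( (] ptr=2 lookahead=num remaining=[num ) / ( id ) ) / id $]
Step 3: shift num. Stack=[( ( num] ptr=3 lookahead=) remaining=[) / ( id ) ) / id $]
Step 4: reduce F->num. Stack=[( ( F] ptr=3 lookahead=) remaining=[) / ( id ) ) / id $]
Step 5: reduce T->F. Stack=[( ( T] ptr=3 lookahead=) remaining=[) / ( id ) ) / id $]
Step 6: reduce E->T. Stack=[( ( E] ptr=3 lookahead=) remaining=[) / ( id ) ) / id $]
Step 7: shift ). Stack=[( ( E )] ptr=4 lookahead=/ remaining=[/ ( id ) ) / id $]
Step 8: reduce F->( E ). Stack=[( F] ptr=4 lookahead=/ remaining=[/ ( id ) ) / id $]
Step 9: reduce T->F. Stack=[( T] ptr=4 lookahead=/ remaining=[/ ( id ) ) / id $]
Step 10: shift /. Stack=[( T /] ptr=5 lookahead=( remaining=[( id ) ) / id $]
Step 11: shift (. Stack=[( T / (] ptr=6 lookahead=id remaining=[id ) ) / id $]
Step 12: shift id. Stack=[( T / ( id] ptr=7 lookahead=) remaining=[) ) / id $]
Step 13: reduce F->id. Stack=[( T / ( F] ptr=7 lookahead=) remaining=[) ) / id $]
Step 14: reduce T->F. Stack=[( T / ( T] ptr=7 lookahead=) remaining=[) ) / id $]
Step 15: reduce E->T. Stack=[( T / ( E] ptr=7 lookahead=) remaining=[) ) / id $]
Step 16: shift ). Stack=[( T / ( E )] ptr=8 lookahead=) remaining=[) / id $]
Step 17: reduce F->( E ). Stack=[( T / F] ptr=8 lookahead=) remaining=[) / id $]
Step 18: reduce T->T / F. Stack=[( T] ptr=8 lookahead=) remaining=[) / id $]
Step 19: reduce E->T. Stack=[( E] ptr=8 lookahead=) remaining=[) / id $]
Step 20: shift ). Stack=[( E )] ptr=9 lookahead=/ remaining=[/ id $]
Step 21: reduce F->( E ). Stack=[F] ptr=9 lookahead=/ remaining=[/ id $]
Step 22: reduce T->F. Stack=[T] ptr=9 lookahead=/ remaining=[/ id $]
Step 23: shift /. Stack=[T /] ptr=10 lookahead=id remaining=[id $]
Step 24: shift id. Stack=[T / id] ptr=11 lookahead=$ remaining=[$]
Step 25: reduce F->id. Stack=[T / F] ptr=11 lookahead=$ remaining=[$]
Step 26: reduce T->T / F. Stack=[T] ptr=11 lookahead=$ remaining=[$]
Step 27: reduce E->T. Stack=[E] ptr=11 lookahead=$ remaining=[$]
Step 28: accept. Stack=[E] ptr=11 lookahead=$ remaining=[$]

Answer: never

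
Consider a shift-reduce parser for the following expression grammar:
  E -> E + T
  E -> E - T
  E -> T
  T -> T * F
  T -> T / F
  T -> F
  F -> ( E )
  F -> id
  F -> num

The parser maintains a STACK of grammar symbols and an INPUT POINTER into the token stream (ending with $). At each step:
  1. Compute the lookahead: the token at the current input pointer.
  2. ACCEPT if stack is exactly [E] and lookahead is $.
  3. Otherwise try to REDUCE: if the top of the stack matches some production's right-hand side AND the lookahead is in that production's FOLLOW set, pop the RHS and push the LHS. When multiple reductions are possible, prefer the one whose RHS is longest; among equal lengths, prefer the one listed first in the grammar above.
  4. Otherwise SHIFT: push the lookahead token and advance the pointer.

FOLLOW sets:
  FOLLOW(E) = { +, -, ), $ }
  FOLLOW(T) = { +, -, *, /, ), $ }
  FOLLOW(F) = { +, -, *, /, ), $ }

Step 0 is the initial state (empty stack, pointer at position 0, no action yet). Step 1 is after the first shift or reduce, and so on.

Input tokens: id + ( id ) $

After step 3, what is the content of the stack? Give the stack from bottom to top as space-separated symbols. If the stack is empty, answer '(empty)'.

Step 1: shift id. Stack=[id] ptr=1 lookahead=+ remaining=[+ ( id ) $]
Step 2: reduce F->id. Stack=[F] ptr=1 lookahead=+ remaining=[+ ( id ) $]
Step 3: reduce T->F. Stack=[T] ptr=1 lookahead=+ remaining=[+ ( id ) $]

Answer: T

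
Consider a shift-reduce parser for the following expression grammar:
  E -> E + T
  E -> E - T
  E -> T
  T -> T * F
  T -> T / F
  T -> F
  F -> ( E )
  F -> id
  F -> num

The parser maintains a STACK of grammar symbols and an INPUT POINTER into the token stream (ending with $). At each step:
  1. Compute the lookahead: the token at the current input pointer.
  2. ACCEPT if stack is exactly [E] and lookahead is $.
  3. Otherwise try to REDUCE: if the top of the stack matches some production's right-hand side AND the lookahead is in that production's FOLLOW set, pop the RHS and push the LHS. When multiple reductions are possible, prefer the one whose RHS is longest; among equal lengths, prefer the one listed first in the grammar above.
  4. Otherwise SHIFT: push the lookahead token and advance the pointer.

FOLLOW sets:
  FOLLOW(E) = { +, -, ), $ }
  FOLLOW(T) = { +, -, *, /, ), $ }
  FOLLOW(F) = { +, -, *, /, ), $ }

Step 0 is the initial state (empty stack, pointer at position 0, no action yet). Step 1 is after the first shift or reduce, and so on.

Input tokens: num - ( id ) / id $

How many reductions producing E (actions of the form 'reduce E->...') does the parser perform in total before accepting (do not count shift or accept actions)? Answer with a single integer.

Answer: 3

Derivation:
Step 1: shift num. Stack=[num] ptr=1 lookahead=- remaining=[- ( id ) / id $]
Step 2: reduce F->num. Stack=[F] ptr=1 lookahead=- remaining=[- ( id ) / id $]
Step 3: reduce T->F. Stack=[T] ptr=1 lookahead=- remaining=[- ( id ) / id $]
Step 4: reduce E->T. Stack=[E] ptr=1 lookahead=- remaining=[- ( id ) / id $]
Step 5: shift -. Stack=[E -] ptr=2 lookahead=( remaining=[( id ) / id $]
Step 6: shift (. Stack=[E - (] ptr=3 lookahead=id remaining=[id ) / id $]
Step 7: shift id. Stack=[E - ( id] ptr=4 lookahead=) remaining=[) / id $]
Step 8: reduce F->id. Stack=[E - ( F] ptr=4 lookahead=) remaining=[) / id $]
Step 9: reduce T->F. Stack=[E - ( T] ptr=4 lookahead=) remaining=[) / id $]
Step 10: reduce E->T. Stack=[E - ( E] ptr=4 lookahead=) remaining=[) / id $]
Step 11: shift ). Stack=[E - ( E )] ptr=5 lookahead=/ remaining=[/ id $]
Step 12: reduce F->( E ). Stack=[E - F] ptr=5 lookahead=/ remaining=[/ id $]
Step 13: reduce T->F. Stack=[E - T] ptr=5 lookahead=/ remaining=[/ id $]
Step 14: shift /. Stack=[E - T /] ptr=6 lookahead=id remaining=[id $]
Step 15: shift id. Stack=[E - T / id] ptr=7 lookahead=$ remaining=[$]
Step 16: reduce F->id. Stack=[E - T / F] ptr=7 lookahead=$ remaining=[$]
Step 17: reduce T->T / F. Stack=[E - T] ptr=7 lookahead=$ remaining=[$]
Step 18: reduce E->E - T. Stack=[E] ptr=7 lookahead=$ remaining=[$]
Step 19: accept. Stack=[E] ptr=7 lookahead=$ remaining=[$]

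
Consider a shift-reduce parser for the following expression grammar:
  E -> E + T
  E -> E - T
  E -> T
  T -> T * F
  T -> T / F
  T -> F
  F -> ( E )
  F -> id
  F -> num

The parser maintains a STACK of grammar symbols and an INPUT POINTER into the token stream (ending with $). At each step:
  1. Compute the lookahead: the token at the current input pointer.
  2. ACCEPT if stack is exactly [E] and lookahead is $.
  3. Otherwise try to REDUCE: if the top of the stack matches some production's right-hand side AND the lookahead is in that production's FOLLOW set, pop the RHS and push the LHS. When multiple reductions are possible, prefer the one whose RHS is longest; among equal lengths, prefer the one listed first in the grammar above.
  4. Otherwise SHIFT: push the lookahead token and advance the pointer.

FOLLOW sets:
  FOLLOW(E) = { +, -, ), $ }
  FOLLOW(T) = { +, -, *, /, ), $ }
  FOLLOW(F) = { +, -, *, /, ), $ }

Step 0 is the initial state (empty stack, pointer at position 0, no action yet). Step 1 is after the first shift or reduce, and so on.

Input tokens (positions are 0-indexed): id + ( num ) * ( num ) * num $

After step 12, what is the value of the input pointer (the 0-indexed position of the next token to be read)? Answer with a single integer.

Answer: 5

Derivation:
Step 1: shift id. Stack=[id] ptr=1 lookahead=+ remaining=[+ ( num ) * ( num ) * num $]
Step 2: reduce F->id. Stack=[F] ptr=1 lookahead=+ remaining=[+ ( num ) * ( num ) * num $]
Step 3: reduce T->F. Stack=[T] ptr=1 lookahead=+ remaining=[+ ( num ) * ( num ) * num $]
Step 4: reduce E->T. Stack=[E] ptr=1 lookahead=+ remaining=[+ ( num ) * ( num ) * num $]
Step 5: shift +. Stack=[E +] ptr=2 lookahead=( remaining=[( num ) * ( num ) * num $]
Step 6: shift (. Stack=[E + (] ptr=3 lookahead=num remaining=[num ) * ( num ) * num $]
Step 7: shift num. Stack=[E + ( num] ptr=4 lookahead=) remaining=[) * ( num ) * num $]
Step 8: reduce F->num. Stack=[E + ( F] ptr=4 lookahead=) remaining=[) * ( num ) * num $]
Step 9: reduce T->F. Stack=[E + ( T] ptr=4 lookahead=) remaining=[) * ( num ) * num $]
Step 10: reduce E->T. Stack=[E + ( E] ptr=4 lookahead=) remaining=[) * ( num ) * num $]
Step 11: shift ). Stack=[E + ( E )] ptr=5 lookahead=* remaining=[* ( num ) * num $]
Step 12: reduce F->( E ). Stack=[E + F] ptr=5 lookahead=* remaining=[* ( num ) * num $]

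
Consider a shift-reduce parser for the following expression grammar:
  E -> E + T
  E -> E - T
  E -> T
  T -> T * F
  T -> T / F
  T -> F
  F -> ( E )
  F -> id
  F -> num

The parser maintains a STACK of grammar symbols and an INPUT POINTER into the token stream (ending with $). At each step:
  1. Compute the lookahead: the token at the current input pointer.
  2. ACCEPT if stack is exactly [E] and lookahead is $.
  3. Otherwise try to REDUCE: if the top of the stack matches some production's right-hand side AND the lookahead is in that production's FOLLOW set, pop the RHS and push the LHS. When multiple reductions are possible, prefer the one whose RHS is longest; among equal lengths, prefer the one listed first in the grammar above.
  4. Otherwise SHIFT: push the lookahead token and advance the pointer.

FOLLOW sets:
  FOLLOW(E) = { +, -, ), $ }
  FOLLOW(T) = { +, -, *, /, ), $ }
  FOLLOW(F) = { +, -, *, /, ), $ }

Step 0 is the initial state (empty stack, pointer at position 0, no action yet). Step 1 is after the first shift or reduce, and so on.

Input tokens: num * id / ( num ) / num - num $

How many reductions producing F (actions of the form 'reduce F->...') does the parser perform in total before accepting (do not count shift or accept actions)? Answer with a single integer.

Answer: 6

Derivation:
Step 1: shift num. Stack=[num] ptr=1 lookahead=* remaining=[* id / ( num ) / num - num $]
Step 2: reduce F->num. Stack=[F] ptr=1 lookahead=* remaining=[* id / ( num ) / num - num $]
Step 3: reduce T->F. Stack=[T] ptr=1 lookahead=* remaining=[* id / ( num ) / num - num $]
Step 4: shift *. Stack=[T *] ptr=2 lookahead=id remaining=[id / ( num ) / num - num $]
Step 5: shift id. Stack=[T * id] ptr=3 lookahead=/ remaining=[/ ( num ) / num - num $]
Step 6: reduce F->id. Stack=[T * F] ptr=3 lookahead=/ remaining=[/ ( num ) / num - num $]
Step 7: reduce T->T * F. Stack=[T] ptr=3 lookahead=/ remaining=[/ ( num ) / num - num $]
Step 8: shift /. Stack=[T /] ptr=4 lookahead=( remaining=[( num ) / num - num $]
Step 9: shift (. Stack=[T / (] ptr=5 lookahead=num remaining=[num ) / num - num $]
Step 10: shift num. Stack=[T / ( num] ptr=6 lookahead=) remaining=[) / num - num $]
Step 11: reduce F->num. Stack=[T / ( F] ptr=6 lookahead=) remaining=[) / num - num $]
Step 12: reduce T->F. Stack=[T / ( T] ptr=6 lookahead=) remaining=[) / num - num $]
Step 13: reduce E->T. Stack=[T / ( E] ptr=6 lookahead=) remaining=[) / num - num $]
Step 14: shift ). Stack=[T / ( E )] ptr=7 lookahead=/ remaining=[/ num - num $]
Step 15: reduce F->( E ). Stack=[T / F] ptr=7 lookahead=/ remaining=[/ num - num $]
Step 16: reduce T->T / F. Stack=[T] ptr=7 lookahead=/ remaining=[/ num - num $]
Step 17: shift /. Stack=[T /] ptr=8 lookahead=num remaining=[num - num $]
Step 18: shift num. Stack=[T / num] ptr=9 lookahead=- remaining=[- num $]
Step 19: reduce F->num. Stack=[T / F] ptr=9 lookahead=- remaining=[- num $]
Step 20: reduce T->T / F. Stack=[T] ptr=9 lookahead=- remaining=[- num $]
Step 21: reduce E->T. Stack=[E] ptr=9 lookahead=- remaining=[- num $]
Step 22: shift -. Stack=[E -] ptr=10 lookahead=num remaining=[num $]
Step 23: shift num. Stack=[E - num] ptr=11 lookahead=$ remaining=[$]
Step 24: reduce F->num. Stack=[E - F] ptr=11 lookahead=$ remaining=[$]
Step 25: reduce T->F. Stack=[E - T] ptr=11 lookahead=$ remaining=[$]
Step 26: reduce E->E - T. Stack=[E] ptr=11 lookahead=$ remaining=[$]
Step 27: accept. Stack=[E] ptr=11 lookahead=$ remaining=[$]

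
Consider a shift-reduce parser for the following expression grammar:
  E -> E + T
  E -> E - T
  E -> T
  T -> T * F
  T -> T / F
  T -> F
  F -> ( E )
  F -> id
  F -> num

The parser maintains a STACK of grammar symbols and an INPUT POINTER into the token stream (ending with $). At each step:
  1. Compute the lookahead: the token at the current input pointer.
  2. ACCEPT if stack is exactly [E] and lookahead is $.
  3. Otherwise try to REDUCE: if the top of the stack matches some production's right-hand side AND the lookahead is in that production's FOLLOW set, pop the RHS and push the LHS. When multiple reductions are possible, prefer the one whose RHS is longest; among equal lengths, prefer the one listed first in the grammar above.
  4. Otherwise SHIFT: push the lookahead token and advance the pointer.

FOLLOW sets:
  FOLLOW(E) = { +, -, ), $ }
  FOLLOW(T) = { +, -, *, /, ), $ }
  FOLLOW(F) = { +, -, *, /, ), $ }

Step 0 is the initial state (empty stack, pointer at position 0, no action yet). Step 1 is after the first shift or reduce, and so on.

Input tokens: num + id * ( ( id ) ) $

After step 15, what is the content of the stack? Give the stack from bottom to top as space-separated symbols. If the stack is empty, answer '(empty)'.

Answer: E + T * ( ( E

Derivation:
Step 1: shift num. Stack=[num] ptr=1 lookahead=+ remaining=[+ id * ( ( id ) ) $]
Step 2: reduce F->num. Stack=[F] ptr=1 lookahead=+ remaining=[+ id * ( ( id ) ) $]
Step 3: reduce T->F. Stack=[T] ptr=1 lookahead=+ remaining=[+ id * ( ( id ) ) $]
Step 4: reduce E->T. Stack=[E] ptr=1 lookahead=+ remaining=[+ id * ( ( id ) ) $]
Step 5: shift +. Stack=[E +] ptr=2 lookahead=id remaining=[id * ( ( id ) ) $]
Step 6: shift id. Stack=[E + id] ptr=3 lookahead=* remaining=[* ( ( id ) ) $]
Step 7: reduce F->id. Stack=[E + F] ptr=3 lookahead=* remaining=[* ( ( id ) ) $]
Step 8: reduce T->F. Stack=[E + T] ptr=3 lookahead=* remaining=[* ( ( id ) ) $]
Step 9: shift *. Stack=[E + T *] ptr=4 lookahead=( remaining=[( ( id ) ) $]
Step 10: shift (. Stack=[E + T * (] ptr=5 lookahead=( remaining=[( id ) ) $]
Step 11: shift (. Stack=[E + T * ( (] ptr=6 lookahead=id remaining=[id ) ) $]
Step 12: shift id. Stack=[E + T * ( ( id] ptr=7 lookahead=) remaining=[) ) $]
Step 13: reduce F->id. Stack=[E + T * ( ( F] ptr=7 lookahead=) remaining=[) ) $]
Step 14: reduce T->F. Stack=[E + T * ( ( T] ptr=7 lookahead=) remaining=[) ) $]
Step 15: reduce E->T. Stack=[E + T * ( ( E] ptr=7 lookahead=) remaining=[) ) $]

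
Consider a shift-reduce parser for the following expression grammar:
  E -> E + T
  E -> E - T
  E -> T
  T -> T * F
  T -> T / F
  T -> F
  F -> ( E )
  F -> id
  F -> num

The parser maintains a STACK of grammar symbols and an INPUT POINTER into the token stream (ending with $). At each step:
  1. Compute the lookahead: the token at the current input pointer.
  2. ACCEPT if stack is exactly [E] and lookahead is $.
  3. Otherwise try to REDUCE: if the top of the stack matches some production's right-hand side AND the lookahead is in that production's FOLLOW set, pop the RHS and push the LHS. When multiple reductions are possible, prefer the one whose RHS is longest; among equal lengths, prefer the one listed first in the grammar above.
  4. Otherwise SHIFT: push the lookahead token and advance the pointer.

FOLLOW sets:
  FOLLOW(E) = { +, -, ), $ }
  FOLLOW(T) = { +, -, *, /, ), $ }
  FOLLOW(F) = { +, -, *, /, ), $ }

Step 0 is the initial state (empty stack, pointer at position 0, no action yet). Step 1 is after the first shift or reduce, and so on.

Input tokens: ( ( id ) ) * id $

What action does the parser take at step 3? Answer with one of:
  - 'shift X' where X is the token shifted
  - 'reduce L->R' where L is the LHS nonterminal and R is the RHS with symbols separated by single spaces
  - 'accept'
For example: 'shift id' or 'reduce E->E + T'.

Step 1: shift (. Stack=[(] ptr=1 lookahead=( remaining=[( id ) ) * id $]
Step 2: shift (. Stack=[( (] ptr=2 lookahead=id remaining=[id ) ) * id $]
Step 3: shift id. Stack=[( ( id] ptr=3 lookahead=) remaining=[) ) * id $]

Answer: shift id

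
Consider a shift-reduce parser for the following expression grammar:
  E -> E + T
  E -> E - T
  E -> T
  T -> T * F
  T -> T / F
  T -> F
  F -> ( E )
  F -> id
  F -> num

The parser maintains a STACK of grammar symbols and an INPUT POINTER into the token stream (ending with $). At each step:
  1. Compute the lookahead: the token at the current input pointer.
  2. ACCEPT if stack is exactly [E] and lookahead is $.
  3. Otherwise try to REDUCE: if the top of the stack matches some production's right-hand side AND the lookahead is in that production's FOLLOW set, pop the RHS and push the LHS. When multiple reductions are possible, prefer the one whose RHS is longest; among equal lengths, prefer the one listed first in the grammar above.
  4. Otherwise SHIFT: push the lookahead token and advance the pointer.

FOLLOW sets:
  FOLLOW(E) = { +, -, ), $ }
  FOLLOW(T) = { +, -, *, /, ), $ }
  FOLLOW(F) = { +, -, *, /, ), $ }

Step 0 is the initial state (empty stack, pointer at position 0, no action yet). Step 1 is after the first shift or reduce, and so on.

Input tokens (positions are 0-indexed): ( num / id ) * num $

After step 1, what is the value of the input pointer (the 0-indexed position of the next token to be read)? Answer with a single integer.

Answer: 1

Derivation:
Step 1: shift (. Stack=[(] ptr=1 lookahead=num remaining=[num / id ) * num $]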